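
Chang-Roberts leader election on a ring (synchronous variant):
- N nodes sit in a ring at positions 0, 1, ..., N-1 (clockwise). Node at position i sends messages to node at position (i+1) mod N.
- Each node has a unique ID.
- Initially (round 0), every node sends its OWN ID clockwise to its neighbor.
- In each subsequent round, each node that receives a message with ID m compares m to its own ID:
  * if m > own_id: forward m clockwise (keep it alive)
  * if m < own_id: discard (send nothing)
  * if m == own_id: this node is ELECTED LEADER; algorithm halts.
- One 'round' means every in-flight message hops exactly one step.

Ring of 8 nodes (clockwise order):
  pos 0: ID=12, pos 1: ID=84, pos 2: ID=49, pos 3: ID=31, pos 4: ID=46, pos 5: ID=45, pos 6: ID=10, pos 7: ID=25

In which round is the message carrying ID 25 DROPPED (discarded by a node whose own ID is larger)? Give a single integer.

Answer: 2

Derivation:
Round 1: pos1(id84) recv 12: drop; pos2(id49) recv 84: fwd; pos3(id31) recv 49: fwd; pos4(id46) recv 31: drop; pos5(id45) recv 46: fwd; pos6(id10) recv 45: fwd; pos7(id25) recv 10: drop; pos0(id12) recv 25: fwd
Round 2: pos3(id31) recv 84: fwd; pos4(id46) recv 49: fwd; pos6(id10) recv 46: fwd; pos7(id25) recv 45: fwd; pos1(id84) recv 25: drop
Round 3: pos4(id46) recv 84: fwd; pos5(id45) recv 49: fwd; pos7(id25) recv 46: fwd; pos0(id12) recv 45: fwd
Round 4: pos5(id45) recv 84: fwd; pos6(id10) recv 49: fwd; pos0(id12) recv 46: fwd; pos1(id84) recv 45: drop
Round 5: pos6(id10) recv 84: fwd; pos7(id25) recv 49: fwd; pos1(id84) recv 46: drop
Round 6: pos7(id25) recv 84: fwd; pos0(id12) recv 49: fwd
Round 7: pos0(id12) recv 84: fwd; pos1(id84) recv 49: drop
Round 8: pos1(id84) recv 84: ELECTED
Message ID 25 originates at pos 7; dropped at pos 1 in round 2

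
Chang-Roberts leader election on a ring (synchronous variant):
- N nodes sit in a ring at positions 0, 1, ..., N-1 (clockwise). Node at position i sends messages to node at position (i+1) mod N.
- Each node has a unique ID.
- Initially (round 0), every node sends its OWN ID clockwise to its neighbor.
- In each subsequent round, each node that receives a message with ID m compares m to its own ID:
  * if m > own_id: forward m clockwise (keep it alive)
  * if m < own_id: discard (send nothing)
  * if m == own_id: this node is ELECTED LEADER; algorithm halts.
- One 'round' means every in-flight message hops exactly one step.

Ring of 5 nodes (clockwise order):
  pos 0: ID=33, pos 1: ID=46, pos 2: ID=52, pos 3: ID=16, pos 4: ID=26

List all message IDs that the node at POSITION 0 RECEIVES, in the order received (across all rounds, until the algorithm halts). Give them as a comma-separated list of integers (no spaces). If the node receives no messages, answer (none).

Round 1: pos1(id46) recv 33: drop; pos2(id52) recv 46: drop; pos3(id16) recv 52: fwd; pos4(id26) recv 16: drop; pos0(id33) recv 26: drop
Round 2: pos4(id26) recv 52: fwd
Round 3: pos0(id33) recv 52: fwd
Round 4: pos1(id46) recv 52: fwd
Round 5: pos2(id52) recv 52: ELECTED

Answer: 26,52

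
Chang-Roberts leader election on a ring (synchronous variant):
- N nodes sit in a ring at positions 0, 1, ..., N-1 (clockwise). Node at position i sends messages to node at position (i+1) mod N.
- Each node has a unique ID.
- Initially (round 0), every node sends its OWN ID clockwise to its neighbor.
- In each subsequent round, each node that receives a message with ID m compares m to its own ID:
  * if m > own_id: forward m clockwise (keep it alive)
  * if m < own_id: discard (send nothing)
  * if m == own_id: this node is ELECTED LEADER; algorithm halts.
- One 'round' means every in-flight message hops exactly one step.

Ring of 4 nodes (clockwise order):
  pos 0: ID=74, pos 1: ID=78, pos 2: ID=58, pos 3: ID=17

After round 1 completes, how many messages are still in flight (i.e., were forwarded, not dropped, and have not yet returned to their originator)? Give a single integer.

Round 1: pos1(id78) recv 74: drop; pos2(id58) recv 78: fwd; pos3(id17) recv 58: fwd; pos0(id74) recv 17: drop
After round 1: 2 messages still in flight

Answer: 2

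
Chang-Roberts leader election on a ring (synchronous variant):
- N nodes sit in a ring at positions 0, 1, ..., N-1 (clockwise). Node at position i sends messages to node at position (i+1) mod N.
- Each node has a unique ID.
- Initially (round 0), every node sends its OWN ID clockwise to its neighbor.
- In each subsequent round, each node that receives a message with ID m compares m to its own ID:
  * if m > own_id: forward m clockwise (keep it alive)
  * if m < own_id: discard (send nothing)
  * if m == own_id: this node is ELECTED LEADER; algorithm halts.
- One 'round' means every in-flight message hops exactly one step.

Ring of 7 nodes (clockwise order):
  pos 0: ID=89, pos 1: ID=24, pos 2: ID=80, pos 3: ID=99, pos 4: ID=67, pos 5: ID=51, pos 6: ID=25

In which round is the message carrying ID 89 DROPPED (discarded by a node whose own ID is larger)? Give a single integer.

Round 1: pos1(id24) recv 89: fwd; pos2(id80) recv 24: drop; pos3(id99) recv 80: drop; pos4(id67) recv 99: fwd; pos5(id51) recv 67: fwd; pos6(id25) recv 51: fwd; pos0(id89) recv 25: drop
Round 2: pos2(id80) recv 89: fwd; pos5(id51) recv 99: fwd; pos6(id25) recv 67: fwd; pos0(id89) recv 51: drop
Round 3: pos3(id99) recv 89: drop; pos6(id25) recv 99: fwd; pos0(id89) recv 67: drop
Round 4: pos0(id89) recv 99: fwd
Round 5: pos1(id24) recv 99: fwd
Round 6: pos2(id80) recv 99: fwd
Round 7: pos3(id99) recv 99: ELECTED
Message ID 89 originates at pos 0; dropped at pos 3 in round 3

Answer: 3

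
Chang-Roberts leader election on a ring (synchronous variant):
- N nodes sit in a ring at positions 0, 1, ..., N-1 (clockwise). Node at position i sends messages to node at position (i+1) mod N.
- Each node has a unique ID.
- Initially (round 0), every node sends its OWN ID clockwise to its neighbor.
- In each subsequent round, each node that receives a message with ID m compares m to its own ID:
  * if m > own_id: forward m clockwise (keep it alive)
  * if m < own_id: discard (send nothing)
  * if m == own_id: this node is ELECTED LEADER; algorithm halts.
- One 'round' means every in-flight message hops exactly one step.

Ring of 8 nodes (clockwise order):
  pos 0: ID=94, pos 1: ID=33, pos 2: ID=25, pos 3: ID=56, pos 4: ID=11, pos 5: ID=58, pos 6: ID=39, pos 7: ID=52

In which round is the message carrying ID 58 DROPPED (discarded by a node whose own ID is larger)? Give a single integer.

Round 1: pos1(id33) recv 94: fwd; pos2(id25) recv 33: fwd; pos3(id56) recv 25: drop; pos4(id11) recv 56: fwd; pos5(id58) recv 11: drop; pos6(id39) recv 58: fwd; pos7(id52) recv 39: drop; pos0(id94) recv 52: drop
Round 2: pos2(id25) recv 94: fwd; pos3(id56) recv 33: drop; pos5(id58) recv 56: drop; pos7(id52) recv 58: fwd
Round 3: pos3(id56) recv 94: fwd; pos0(id94) recv 58: drop
Round 4: pos4(id11) recv 94: fwd
Round 5: pos5(id58) recv 94: fwd
Round 6: pos6(id39) recv 94: fwd
Round 7: pos7(id52) recv 94: fwd
Round 8: pos0(id94) recv 94: ELECTED
Message ID 58 originates at pos 5; dropped at pos 0 in round 3

Answer: 3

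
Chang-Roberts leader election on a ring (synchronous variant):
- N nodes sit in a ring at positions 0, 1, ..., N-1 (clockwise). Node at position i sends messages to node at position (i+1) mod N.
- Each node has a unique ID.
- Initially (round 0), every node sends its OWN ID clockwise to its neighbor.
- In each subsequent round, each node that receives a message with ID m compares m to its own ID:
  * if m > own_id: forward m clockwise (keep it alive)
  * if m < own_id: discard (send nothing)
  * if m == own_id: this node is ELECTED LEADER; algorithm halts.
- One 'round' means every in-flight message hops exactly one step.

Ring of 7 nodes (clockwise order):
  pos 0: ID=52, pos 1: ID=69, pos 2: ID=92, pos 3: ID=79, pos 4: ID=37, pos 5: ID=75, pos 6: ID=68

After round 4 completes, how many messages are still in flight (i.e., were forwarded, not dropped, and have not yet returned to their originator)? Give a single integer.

Answer: 2

Derivation:
Round 1: pos1(id69) recv 52: drop; pos2(id92) recv 69: drop; pos3(id79) recv 92: fwd; pos4(id37) recv 79: fwd; pos5(id75) recv 37: drop; pos6(id68) recv 75: fwd; pos0(id52) recv 68: fwd
Round 2: pos4(id37) recv 92: fwd; pos5(id75) recv 79: fwd; pos0(id52) recv 75: fwd; pos1(id69) recv 68: drop
Round 3: pos5(id75) recv 92: fwd; pos6(id68) recv 79: fwd; pos1(id69) recv 75: fwd
Round 4: pos6(id68) recv 92: fwd; pos0(id52) recv 79: fwd; pos2(id92) recv 75: drop
After round 4: 2 messages still in flight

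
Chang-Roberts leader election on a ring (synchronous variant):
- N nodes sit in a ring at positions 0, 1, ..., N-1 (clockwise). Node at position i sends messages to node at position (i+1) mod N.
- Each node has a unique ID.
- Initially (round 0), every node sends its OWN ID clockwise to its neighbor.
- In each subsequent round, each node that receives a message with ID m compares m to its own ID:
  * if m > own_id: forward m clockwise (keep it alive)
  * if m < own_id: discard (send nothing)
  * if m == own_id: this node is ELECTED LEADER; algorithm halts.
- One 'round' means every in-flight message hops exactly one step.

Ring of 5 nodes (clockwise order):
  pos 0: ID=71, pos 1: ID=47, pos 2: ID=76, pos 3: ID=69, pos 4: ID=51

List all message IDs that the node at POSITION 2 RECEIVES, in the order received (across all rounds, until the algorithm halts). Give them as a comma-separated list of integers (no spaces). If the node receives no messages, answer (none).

Round 1: pos1(id47) recv 71: fwd; pos2(id76) recv 47: drop; pos3(id69) recv 76: fwd; pos4(id51) recv 69: fwd; pos0(id71) recv 51: drop
Round 2: pos2(id76) recv 71: drop; pos4(id51) recv 76: fwd; pos0(id71) recv 69: drop
Round 3: pos0(id71) recv 76: fwd
Round 4: pos1(id47) recv 76: fwd
Round 5: pos2(id76) recv 76: ELECTED

Answer: 47,71,76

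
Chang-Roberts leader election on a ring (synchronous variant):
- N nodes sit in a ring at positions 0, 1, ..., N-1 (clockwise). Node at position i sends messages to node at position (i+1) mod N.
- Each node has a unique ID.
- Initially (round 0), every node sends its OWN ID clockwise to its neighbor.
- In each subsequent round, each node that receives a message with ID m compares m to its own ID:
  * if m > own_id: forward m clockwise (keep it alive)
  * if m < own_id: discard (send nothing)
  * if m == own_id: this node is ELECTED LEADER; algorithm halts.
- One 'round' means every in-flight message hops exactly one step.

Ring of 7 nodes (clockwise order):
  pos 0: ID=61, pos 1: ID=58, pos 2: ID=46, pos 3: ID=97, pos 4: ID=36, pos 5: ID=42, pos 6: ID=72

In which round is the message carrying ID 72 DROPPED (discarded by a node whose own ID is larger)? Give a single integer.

Round 1: pos1(id58) recv 61: fwd; pos2(id46) recv 58: fwd; pos3(id97) recv 46: drop; pos4(id36) recv 97: fwd; pos5(id42) recv 36: drop; pos6(id72) recv 42: drop; pos0(id61) recv 72: fwd
Round 2: pos2(id46) recv 61: fwd; pos3(id97) recv 58: drop; pos5(id42) recv 97: fwd; pos1(id58) recv 72: fwd
Round 3: pos3(id97) recv 61: drop; pos6(id72) recv 97: fwd; pos2(id46) recv 72: fwd
Round 4: pos0(id61) recv 97: fwd; pos3(id97) recv 72: drop
Round 5: pos1(id58) recv 97: fwd
Round 6: pos2(id46) recv 97: fwd
Round 7: pos3(id97) recv 97: ELECTED
Message ID 72 originates at pos 6; dropped at pos 3 in round 4

Answer: 4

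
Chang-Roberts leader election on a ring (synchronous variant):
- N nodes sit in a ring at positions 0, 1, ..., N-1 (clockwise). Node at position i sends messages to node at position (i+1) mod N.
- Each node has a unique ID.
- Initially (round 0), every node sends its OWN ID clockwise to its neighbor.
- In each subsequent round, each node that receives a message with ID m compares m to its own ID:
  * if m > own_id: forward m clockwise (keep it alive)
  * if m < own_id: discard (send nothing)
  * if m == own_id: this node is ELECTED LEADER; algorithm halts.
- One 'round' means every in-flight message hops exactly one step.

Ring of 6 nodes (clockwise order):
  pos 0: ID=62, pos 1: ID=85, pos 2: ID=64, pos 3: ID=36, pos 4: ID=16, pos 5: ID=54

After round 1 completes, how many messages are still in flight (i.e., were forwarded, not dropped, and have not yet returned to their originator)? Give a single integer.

Round 1: pos1(id85) recv 62: drop; pos2(id64) recv 85: fwd; pos3(id36) recv 64: fwd; pos4(id16) recv 36: fwd; pos5(id54) recv 16: drop; pos0(id62) recv 54: drop
After round 1: 3 messages still in flight

Answer: 3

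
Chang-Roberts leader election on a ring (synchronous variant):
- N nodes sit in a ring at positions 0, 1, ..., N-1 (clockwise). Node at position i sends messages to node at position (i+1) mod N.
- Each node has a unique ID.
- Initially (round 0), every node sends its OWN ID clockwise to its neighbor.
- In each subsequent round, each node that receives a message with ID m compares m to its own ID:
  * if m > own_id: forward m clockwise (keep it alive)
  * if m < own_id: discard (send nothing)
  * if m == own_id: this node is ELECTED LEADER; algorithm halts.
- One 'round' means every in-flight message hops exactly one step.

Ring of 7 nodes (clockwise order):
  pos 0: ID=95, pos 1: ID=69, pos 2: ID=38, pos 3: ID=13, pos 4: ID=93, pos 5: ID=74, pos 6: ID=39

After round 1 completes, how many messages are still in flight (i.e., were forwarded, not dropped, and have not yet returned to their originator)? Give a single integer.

Answer: 5

Derivation:
Round 1: pos1(id69) recv 95: fwd; pos2(id38) recv 69: fwd; pos3(id13) recv 38: fwd; pos4(id93) recv 13: drop; pos5(id74) recv 93: fwd; pos6(id39) recv 74: fwd; pos0(id95) recv 39: drop
After round 1: 5 messages still in flight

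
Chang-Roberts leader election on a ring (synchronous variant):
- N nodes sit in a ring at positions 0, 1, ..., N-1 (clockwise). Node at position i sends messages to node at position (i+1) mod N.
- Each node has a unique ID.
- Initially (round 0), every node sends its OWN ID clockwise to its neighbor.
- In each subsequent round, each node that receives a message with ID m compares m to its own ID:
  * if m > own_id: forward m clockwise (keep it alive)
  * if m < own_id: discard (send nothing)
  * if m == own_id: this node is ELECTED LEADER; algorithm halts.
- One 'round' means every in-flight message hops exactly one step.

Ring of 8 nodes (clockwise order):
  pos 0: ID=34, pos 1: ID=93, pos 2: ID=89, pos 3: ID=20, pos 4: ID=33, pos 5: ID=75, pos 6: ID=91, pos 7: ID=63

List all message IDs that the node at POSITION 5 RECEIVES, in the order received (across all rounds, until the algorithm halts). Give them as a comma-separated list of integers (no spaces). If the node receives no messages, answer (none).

Answer: 33,89,93

Derivation:
Round 1: pos1(id93) recv 34: drop; pos2(id89) recv 93: fwd; pos3(id20) recv 89: fwd; pos4(id33) recv 20: drop; pos5(id75) recv 33: drop; pos6(id91) recv 75: drop; pos7(id63) recv 91: fwd; pos0(id34) recv 63: fwd
Round 2: pos3(id20) recv 93: fwd; pos4(id33) recv 89: fwd; pos0(id34) recv 91: fwd; pos1(id93) recv 63: drop
Round 3: pos4(id33) recv 93: fwd; pos5(id75) recv 89: fwd; pos1(id93) recv 91: drop
Round 4: pos5(id75) recv 93: fwd; pos6(id91) recv 89: drop
Round 5: pos6(id91) recv 93: fwd
Round 6: pos7(id63) recv 93: fwd
Round 7: pos0(id34) recv 93: fwd
Round 8: pos1(id93) recv 93: ELECTED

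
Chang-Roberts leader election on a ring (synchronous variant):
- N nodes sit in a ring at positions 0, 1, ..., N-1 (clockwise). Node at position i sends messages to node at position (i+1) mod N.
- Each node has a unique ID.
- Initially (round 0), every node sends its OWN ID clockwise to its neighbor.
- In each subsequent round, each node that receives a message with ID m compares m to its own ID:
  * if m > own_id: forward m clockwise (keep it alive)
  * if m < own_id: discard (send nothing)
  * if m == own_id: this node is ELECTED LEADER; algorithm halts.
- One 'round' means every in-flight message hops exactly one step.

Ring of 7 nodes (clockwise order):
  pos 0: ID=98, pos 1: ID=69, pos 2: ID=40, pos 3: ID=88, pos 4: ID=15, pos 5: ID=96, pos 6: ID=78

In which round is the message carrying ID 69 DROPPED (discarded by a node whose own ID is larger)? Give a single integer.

Round 1: pos1(id69) recv 98: fwd; pos2(id40) recv 69: fwd; pos3(id88) recv 40: drop; pos4(id15) recv 88: fwd; pos5(id96) recv 15: drop; pos6(id78) recv 96: fwd; pos0(id98) recv 78: drop
Round 2: pos2(id40) recv 98: fwd; pos3(id88) recv 69: drop; pos5(id96) recv 88: drop; pos0(id98) recv 96: drop
Round 3: pos3(id88) recv 98: fwd
Round 4: pos4(id15) recv 98: fwd
Round 5: pos5(id96) recv 98: fwd
Round 6: pos6(id78) recv 98: fwd
Round 7: pos0(id98) recv 98: ELECTED
Message ID 69 originates at pos 1; dropped at pos 3 in round 2

Answer: 2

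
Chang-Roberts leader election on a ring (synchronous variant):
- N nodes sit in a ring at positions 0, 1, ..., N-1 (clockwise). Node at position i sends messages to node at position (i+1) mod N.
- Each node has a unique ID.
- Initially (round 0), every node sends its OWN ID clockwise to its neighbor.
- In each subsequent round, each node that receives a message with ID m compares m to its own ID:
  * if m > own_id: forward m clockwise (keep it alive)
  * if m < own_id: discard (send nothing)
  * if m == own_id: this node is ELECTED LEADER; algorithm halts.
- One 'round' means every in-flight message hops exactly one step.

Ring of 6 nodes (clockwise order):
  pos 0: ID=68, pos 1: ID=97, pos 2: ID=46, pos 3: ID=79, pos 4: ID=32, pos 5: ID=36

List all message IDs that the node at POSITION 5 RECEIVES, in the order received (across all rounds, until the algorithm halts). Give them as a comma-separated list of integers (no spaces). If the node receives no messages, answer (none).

Answer: 32,79,97

Derivation:
Round 1: pos1(id97) recv 68: drop; pos2(id46) recv 97: fwd; pos3(id79) recv 46: drop; pos4(id32) recv 79: fwd; pos5(id36) recv 32: drop; pos0(id68) recv 36: drop
Round 2: pos3(id79) recv 97: fwd; pos5(id36) recv 79: fwd
Round 3: pos4(id32) recv 97: fwd; pos0(id68) recv 79: fwd
Round 4: pos5(id36) recv 97: fwd; pos1(id97) recv 79: drop
Round 5: pos0(id68) recv 97: fwd
Round 6: pos1(id97) recv 97: ELECTED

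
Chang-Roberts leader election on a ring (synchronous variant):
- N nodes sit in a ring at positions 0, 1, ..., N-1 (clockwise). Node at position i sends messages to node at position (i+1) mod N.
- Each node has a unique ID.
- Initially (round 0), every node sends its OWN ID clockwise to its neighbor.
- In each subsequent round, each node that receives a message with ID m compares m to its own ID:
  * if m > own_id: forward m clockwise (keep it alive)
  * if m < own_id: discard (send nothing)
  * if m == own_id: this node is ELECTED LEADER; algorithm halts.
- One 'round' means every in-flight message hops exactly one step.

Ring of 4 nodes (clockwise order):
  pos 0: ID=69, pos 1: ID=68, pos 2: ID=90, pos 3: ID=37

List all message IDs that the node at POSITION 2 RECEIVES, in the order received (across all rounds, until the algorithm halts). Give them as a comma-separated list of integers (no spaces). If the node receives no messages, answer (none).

Answer: 68,69,90

Derivation:
Round 1: pos1(id68) recv 69: fwd; pos2(id90) recv 68: drop; pos3(id37) recv 90: fwd; pos0(id69) recv 37: drop
Round 2: pos2(id90) recv 69: drop; pos0(id69) recv 90: fwd
Round 3: pos1(id68) recv 90: fwd
Round 4: pos2(id90) recv 90: ELECTED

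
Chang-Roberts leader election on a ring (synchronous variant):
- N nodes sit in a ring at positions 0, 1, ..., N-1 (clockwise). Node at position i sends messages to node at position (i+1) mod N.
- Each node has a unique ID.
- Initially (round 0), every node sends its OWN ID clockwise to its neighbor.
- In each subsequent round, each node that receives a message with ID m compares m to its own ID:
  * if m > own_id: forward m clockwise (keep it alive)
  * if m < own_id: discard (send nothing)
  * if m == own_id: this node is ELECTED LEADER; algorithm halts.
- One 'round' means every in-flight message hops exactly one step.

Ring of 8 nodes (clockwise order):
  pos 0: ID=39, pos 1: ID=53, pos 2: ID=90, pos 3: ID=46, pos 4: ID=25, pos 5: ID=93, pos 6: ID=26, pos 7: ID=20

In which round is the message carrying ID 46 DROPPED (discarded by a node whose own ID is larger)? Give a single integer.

Answer: 2

Derivation:
Round 1: pos1(id53) recv 39: drop; pos2(id90) recv 53: drop; pos3(id46) recv 90: fwd; pos4(id25) recv 46: fwd; pos5(id93) recv 25: drop; pos6(id26) recv 93: fwd; pos7(id20) recv 26: fwd; pos0(id39) recv 20: drop
Round 2: pos4(id25) recv 90: fwd; pos5(id93) recv 46: drop; pos7(id20) recv 93: fwd; pos0(id39) recv 26: drop
Round 3: pos5(id93) recv 90: drop; pos0(id39) recv 93: fwd
Round 4: pos1(id53) recv 93: fwd
Round 5: pos2(id90) recv 93: fwd
Round 6: pos3(id46) recv 93: fwd
Round 7: pos4(id25) recv 93: fwd
Round 8: pos5(id93) recv 93: ELECTED
Message ID 46 originates at pos 3; dropped at pos 5 in round 2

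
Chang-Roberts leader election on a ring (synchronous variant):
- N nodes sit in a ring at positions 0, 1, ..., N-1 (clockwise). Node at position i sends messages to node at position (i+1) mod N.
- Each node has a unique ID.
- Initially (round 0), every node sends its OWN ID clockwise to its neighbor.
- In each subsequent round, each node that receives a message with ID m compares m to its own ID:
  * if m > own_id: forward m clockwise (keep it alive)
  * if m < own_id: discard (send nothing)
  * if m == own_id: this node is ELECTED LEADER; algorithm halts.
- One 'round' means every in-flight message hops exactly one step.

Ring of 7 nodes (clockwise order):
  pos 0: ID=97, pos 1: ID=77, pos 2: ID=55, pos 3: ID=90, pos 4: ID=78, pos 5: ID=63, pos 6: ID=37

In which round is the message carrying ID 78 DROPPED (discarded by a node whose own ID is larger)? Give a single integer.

Answer: 3

Derivation:
Round 1: pos1(id77) recv 97: fwd; pos2(id55) recv 77: fwd; pos3(id90) recv 55: drop; pos4(id78) recv 90: fwd; pos5(id63) recv 78: fwd; pos6(id37) recv 63: fwd; pos0(id97) recv 37: drop
Round 2: pos2(id55) recv 97: fwd; pos3(id90) recv 77: drop; pos5(id63) recv 90: fwd; pos6(id37) recv 78: fwd; pos0(id97) recv 63: drop
Round 3: pos3(id90) recv 97: fwd; pos6(id37) recv 90: fwd; pos0(id97) recv 78: drop
Round 4: pos4(id78) recv 97: fwd; pos0(id97) recv 90: drop
Round 5: pos5(id63) recv 97: fwd
Round 6: pos6(id37) recv 97: fwd
Round 7: pos0(id97) recv 97: ELECTED
Message ID 78 originates at pos 4; dropped at pos 0 in round 3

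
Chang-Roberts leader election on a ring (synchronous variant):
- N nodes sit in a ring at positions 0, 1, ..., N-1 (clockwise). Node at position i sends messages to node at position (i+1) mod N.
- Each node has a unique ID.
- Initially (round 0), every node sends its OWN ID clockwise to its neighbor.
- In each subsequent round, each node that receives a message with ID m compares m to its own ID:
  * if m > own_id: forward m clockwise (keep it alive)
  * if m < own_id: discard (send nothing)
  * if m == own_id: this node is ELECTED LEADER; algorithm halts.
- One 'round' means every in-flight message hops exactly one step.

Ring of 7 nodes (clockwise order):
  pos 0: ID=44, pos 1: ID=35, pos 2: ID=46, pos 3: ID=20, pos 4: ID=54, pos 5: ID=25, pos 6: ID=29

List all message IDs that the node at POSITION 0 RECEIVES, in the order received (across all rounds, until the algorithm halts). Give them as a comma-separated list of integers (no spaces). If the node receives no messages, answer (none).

Round 1: pos1(id35) recv 44: fwd; pos2(id46) recv 35: drop; pos3(id20) recv 46: fwd; pos4(id54) recv 20: drop; pos5(id25) recv 54: fwd; pos6(id29) recv 25: drop; pos0(id44) recv 29: drop
Round 2: pos2(id46) recv 44: drop; pos4(id54) recv 46: drop; pos6(id29) recv 54: fwd
Round 3: pos0(id44) recv 54: fwd
Round 4: pos1(id35) recv 54: fwd
Round 5: pos2(id46) recv 54: fwd
Round 6: pos3(id20) recv 54: fwd
Round 7: pos4(id54) recv 54: ELECTED

Answer: 29,54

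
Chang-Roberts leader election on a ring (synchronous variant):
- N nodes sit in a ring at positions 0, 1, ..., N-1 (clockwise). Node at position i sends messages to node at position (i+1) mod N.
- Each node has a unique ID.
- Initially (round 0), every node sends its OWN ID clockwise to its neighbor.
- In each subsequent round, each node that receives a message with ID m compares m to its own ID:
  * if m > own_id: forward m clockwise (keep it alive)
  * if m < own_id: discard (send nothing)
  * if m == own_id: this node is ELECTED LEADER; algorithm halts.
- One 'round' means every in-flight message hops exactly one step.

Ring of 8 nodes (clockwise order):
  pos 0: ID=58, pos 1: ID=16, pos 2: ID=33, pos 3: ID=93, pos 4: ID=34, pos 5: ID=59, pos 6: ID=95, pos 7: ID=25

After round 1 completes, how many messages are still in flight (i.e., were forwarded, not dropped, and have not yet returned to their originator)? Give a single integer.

Round 1: pos1(id16) recv 58: fwd; pos2(id33) recv 16: drop; pos3(id93) recv 33: drop; pos4(id34) recv 93: fwd; pos5(id59) recv 34: drop; pos6(id95) recv 59: drop; pos7(id25) recv 95: fwd; pos0(id58) recv 25: drop
After round 1: 3 messages still in flight

Answer: 3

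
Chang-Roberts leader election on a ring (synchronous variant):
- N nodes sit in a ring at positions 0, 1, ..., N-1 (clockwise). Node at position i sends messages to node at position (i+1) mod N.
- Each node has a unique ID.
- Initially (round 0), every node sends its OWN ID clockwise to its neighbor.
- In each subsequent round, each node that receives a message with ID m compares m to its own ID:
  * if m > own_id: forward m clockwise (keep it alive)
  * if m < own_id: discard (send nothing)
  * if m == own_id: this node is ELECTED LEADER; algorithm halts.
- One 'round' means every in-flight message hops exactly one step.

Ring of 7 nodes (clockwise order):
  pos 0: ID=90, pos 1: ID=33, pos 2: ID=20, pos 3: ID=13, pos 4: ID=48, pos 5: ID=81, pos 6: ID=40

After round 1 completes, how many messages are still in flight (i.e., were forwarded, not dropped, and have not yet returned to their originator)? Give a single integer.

Round 1: pos1(id33) recv 90: fwd; pos2(id20) recv 33: fwd; pos3(id13) recv 20: fwd; pos4(id48) recv 13: drop; pos5(id81) recv 48: drop; pos6(id40) recv 81: fwd; pos0(id90) recv 40: drop
After round 1: 4 messages still in flight

Answer: 4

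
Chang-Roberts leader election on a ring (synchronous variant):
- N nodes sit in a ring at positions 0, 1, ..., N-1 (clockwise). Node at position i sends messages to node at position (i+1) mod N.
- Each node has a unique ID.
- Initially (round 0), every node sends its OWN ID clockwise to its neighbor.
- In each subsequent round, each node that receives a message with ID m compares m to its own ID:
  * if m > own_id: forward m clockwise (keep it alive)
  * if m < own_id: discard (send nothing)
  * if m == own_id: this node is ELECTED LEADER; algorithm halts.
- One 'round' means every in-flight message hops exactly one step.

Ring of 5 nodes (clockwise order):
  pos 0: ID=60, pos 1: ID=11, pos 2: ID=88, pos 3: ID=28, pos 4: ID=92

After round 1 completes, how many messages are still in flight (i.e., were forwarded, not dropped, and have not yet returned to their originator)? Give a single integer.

Round 1: pos1(id11) recv 60: fwd; pos2(id88) recv 11: drop; pos3(id28) recv 88: fwd; pos4(id92) recv 28: drop; pos0(id60) recv 92: fwd
After round 1: 3 messages still in flight

Answer: 3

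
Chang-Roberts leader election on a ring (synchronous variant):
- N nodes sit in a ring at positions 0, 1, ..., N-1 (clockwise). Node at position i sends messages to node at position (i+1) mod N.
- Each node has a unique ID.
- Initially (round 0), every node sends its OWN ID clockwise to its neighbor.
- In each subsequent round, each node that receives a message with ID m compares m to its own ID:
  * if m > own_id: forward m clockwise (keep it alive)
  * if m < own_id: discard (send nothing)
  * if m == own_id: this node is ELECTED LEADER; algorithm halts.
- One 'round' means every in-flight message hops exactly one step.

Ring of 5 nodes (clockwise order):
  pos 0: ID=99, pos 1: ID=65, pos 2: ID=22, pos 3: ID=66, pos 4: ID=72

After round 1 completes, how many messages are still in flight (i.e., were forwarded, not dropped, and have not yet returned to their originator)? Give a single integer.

Round 1: pos1(id65) recv 99: fwd; pos2(id22) recv 65: fwd; pos3(id66) recv 22: drop; pos4(id72) recv 66: drop; pos0(id99) recv 72: drop
After round 1: 2 messages still in flight

Answer: 2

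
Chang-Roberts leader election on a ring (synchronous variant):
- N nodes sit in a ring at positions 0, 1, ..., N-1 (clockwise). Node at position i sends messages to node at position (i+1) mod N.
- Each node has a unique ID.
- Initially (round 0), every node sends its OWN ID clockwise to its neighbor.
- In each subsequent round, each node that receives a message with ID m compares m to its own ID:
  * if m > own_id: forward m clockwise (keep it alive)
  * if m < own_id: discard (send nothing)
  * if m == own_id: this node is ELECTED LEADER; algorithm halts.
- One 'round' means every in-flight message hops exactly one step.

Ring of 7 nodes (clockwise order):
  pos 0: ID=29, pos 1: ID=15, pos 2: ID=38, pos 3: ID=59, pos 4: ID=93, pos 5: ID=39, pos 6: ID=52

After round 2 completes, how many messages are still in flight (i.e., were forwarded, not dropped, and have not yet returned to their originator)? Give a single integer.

Answer: 2

Derivation:
Round 1: pos1(id15) recv 29: fwd; pos2(id38) recv 15: drop; pos3(id59) recv 38: drop; pos4(id93) recv 59: drop; pos5(id39) recv 93: fwd; pos6(id52) recv 39: drop; pos0(id29) recv 52: fwd
Round 2: pos2(id38) recv 29: drop; pos6(id52) recv 93: fwd; pos1(id15) recv 52: fwd
After round 2: 2 messages still in flight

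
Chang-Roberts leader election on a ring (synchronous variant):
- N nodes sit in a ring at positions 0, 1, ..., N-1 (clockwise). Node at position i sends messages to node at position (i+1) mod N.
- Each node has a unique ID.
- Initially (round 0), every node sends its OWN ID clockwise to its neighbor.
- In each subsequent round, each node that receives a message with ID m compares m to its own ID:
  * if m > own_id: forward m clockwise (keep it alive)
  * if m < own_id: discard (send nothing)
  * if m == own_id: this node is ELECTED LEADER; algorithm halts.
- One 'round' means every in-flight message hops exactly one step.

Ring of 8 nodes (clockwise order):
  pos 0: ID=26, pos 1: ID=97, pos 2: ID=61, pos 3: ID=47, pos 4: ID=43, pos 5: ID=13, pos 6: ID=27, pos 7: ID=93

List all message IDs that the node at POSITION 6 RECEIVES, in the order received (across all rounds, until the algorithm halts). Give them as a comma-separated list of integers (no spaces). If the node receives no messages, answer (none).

Round 1: pos1(id97) recv 26: drop; pos2(id61) recv 97: fwd; pos3(id47) recv 61: fwd; pos4(id43) recv 47: fwd; pos5(id13) recv 43: fwd; pos6(id27) recv 13: drop; pos7(id93) recv 27: drop; pos0(id26) recv 93: fwd
Round 2: pos3(id47) recv 97: fwd; pos4(id43) recv 61: fwd; pos5(id13) recv 47: fwd; pos6(id27) recv 43: fwd; pos1(id97) recv 93: drop
Round 3: pos4(id43) recv 97: fwd; pos5(id13) recv 61: fwd; pos6(id27) recv 47: fwd; pos7(id93) recv 43: drop
Round 4: pos5(id13) recv 97: fwd; pos6(id27) recv 61: fwd; pos7(id93) recv 47: drop
Round 5: pos6(id27) recv 97: fwd; pos7(id93) recv 61: drop
Round 6: pos7(id93) recv 97: fwd
Round 7: pos0(id26) recv 97: fwd
Round 8: pos1(id97) recv 97: ELECTED

Answer: 13,43,47,61,97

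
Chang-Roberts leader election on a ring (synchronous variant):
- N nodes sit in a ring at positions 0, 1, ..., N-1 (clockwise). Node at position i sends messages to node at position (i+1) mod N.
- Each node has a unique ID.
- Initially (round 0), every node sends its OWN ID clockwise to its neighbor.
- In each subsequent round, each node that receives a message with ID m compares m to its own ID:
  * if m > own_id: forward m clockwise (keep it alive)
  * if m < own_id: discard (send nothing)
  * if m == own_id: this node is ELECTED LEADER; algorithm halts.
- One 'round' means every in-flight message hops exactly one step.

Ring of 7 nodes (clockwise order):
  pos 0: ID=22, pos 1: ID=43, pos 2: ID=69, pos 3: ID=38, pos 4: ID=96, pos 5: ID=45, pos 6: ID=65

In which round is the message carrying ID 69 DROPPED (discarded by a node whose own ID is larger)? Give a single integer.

Answer: 2

Derivation:
Round 1: pos1(id43) recv 22: drop; pos2(id69) recv 43: drop; pos3(id38) recv 69: fwd; pos4(id96) recv 38: drop; pos5(id45) recv 96: fwd; pos6(id65) recv 45: drop; pos0(id22) recv 65: fwd
Round 2: pos4(id96) recv 69: drop; pos6(id65) recv 96: fwd; pos1(id43) recv 65: fwd
Round 3: pos0(id22) recv 96: fwd; pos2(id69) recv 65: drop
Round 4: pos1(id43) recv 96: fwd
Round 5: pos2(id69) recv 96: fwd
Round 6: pos3(id38) recv 96: fwd
Round 7: pos4(id96) recv 96: ELECTED
Message ID 69 originates at pos 2; dropped at pos 4 in round 2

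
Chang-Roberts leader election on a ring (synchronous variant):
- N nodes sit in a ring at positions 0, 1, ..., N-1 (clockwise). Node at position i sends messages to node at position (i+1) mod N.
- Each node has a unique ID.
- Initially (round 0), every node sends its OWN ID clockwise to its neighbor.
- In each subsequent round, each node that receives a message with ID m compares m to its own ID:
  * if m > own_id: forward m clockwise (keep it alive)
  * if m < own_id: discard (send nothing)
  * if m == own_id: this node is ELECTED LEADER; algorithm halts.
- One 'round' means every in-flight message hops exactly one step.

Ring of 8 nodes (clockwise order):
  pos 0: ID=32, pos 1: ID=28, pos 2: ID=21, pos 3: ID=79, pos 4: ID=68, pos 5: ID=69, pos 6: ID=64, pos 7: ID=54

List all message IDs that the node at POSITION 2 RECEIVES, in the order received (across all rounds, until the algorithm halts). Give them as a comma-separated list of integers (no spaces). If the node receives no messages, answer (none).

Answer: 28,32,54,64,69,79

Derivation:
Round 1: pos1(id28) recv 32: fwd; pos2(id21) recv 28: fwd; pos3(id79) recv 21: drop; pos4(id68) recv 79: fwd; pos5(id69) recv 68: drop; pos6(id64) recv 69: fwd; pos7(id54) recv 64: fwd; pos0(id32) recv 54: fwd
Round 2: pos2(id21) recv 32: fwd; pos3(id79) recv 28: drop; pos5(id69) recv 79: fwd; pos7(id54) recv 69: fwd; pos0(id32) recv 64: fwd; pos1(id28) recv 54: fwd
Round 3: pos3(id79) recv 32: drop; pos6(id64) recv 79: fwd; pos0(id32) recv 69: fwd; pos1(id28) recv 64: fwd; pos2(id21) recv 54: fwd
Round 4: pos7(id54) recv 79: fwd; pos1(id28) recv 69: fwd; pos2(id21) recv 64: fwd; pos3(id79) recv 54: drop
Round 5: pos0(id32) recv 79: fwd; pos2(id21) recv 69: fwd; pos3(id79) recv 64: drop
Round 6: pos1(id28) recv 79: fwd; pos3(id79) recv 69: drop
Round 7: pos2(id21) recv 79: fwd
Round 8: pos3(id79) recv 79: ELECTED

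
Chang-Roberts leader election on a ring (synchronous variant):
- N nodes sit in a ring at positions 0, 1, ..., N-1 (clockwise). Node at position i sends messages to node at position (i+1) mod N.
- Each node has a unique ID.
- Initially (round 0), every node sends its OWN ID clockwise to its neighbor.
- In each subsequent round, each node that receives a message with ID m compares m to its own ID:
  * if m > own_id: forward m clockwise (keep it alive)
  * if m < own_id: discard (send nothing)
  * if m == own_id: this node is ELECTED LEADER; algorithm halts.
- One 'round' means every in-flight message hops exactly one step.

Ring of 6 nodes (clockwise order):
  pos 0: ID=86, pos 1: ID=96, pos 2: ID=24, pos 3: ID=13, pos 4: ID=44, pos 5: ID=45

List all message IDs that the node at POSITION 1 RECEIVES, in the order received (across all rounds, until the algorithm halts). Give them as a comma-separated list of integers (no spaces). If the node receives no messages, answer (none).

Answer: 86,96

Derivation:
Round 1: pos1(id96) recv 86: drop; pos2(id24) recv 96: fwd; pos3(id13) recv 24: fwd; pos4(id44) recv 13: drop; pos5(id45) recv 44: drop; pos0(id86) recv 45: drop
Round 2: pos3(id13) recv 96: fwd; pos4(id44) recv 24: drop
Round 3: pos4(id44) recv 96: fwd
Round 4: pos5(id45) recv 96: fwd
Round 5: pos0(id86) recv 96: fwd
Round 6: pos1(id96) recv 96: ELECTED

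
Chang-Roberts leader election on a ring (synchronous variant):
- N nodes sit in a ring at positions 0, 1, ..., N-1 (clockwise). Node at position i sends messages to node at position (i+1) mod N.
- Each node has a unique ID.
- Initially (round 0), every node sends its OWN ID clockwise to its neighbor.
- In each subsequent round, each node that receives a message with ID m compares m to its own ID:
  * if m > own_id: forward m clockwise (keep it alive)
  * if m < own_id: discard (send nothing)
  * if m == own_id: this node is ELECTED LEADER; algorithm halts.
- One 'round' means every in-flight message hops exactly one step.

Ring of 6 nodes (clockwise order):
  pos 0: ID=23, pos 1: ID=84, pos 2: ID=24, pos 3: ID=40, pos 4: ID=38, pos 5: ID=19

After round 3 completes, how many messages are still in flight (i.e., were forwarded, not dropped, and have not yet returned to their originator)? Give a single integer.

Answer: 2

Derivation:
Round 1: pos1(id84) recv 23: drop; pos2(id24) recv 84: fwd; pos3(id40) recv 24: drop; pos4(id38) recv 40: fwd; pos5(id19) recv 38: fwd; pos0(id23) recv 19: drop
Round 2: pos3(id40) recv 84: fwd; pos5(id19) recv 40: fwd; pos0(id23) recv 38: fwd
Round 3: pos4(id38) recv 84: fwd; pos0(id23) recv 40: fwd; pos1(id84) recv 38: drop
After round 3: 2 messages still in flight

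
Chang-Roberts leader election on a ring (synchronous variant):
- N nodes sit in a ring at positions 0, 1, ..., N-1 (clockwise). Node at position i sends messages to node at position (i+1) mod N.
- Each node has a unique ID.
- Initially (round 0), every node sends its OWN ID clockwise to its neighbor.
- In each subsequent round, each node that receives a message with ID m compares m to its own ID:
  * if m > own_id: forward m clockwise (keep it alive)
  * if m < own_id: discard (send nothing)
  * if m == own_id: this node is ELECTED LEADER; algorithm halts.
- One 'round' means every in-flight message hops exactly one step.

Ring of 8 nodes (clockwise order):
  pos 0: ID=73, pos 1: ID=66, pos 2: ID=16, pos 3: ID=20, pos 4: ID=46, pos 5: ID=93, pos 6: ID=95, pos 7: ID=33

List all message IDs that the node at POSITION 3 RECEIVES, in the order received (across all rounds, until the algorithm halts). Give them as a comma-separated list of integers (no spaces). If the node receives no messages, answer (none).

Answer: 16,66,73,95

Derivation:
Round 1: pos1(id66) recv 73: fwd; pos2(id16) recv 66: fwd; pos3(id20) recv 16: drop; pos4(id46) recv 20: drop; pos5(id93) recv 46: drop; pos6(id95) recv 93: drop; pos7(id33) recv 95: fwd; pos0(id73) recv 33: drop
Round 2: pos2(id16) recv 73: fwd; pos3(id20) recv 66: fwd; pos0(id73) recv 95: fwd
Round 3: pos3(id20) recv 73: fwd; pos4(id46) recv 66: fwd; pos1(id66) recv 95: fwd
Round 4: pos4(id46) recv 73: fwd; pos5(id93) recv 66: drop; pos2(id16) recv 95: fwd
Round 5: pos5(id93) recv 73: drop; pos3(id20) recv 95: fwd
Round 6: pos4(id46) recv 95: fwd
Round 7: pos5(id93) recv 95: fwd
Round 8: pos6(id95) recv 95: ELECTED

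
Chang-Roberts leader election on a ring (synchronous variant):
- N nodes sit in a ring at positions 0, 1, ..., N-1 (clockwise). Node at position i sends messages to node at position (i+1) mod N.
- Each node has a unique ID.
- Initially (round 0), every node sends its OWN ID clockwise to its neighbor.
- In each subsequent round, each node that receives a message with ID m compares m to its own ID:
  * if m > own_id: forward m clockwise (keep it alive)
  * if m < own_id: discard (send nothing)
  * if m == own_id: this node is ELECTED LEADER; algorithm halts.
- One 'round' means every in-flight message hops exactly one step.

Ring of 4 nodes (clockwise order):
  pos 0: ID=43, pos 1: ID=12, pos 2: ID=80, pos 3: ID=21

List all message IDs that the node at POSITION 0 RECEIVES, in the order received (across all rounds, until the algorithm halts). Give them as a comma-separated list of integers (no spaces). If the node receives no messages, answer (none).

Round 1: pos1(id12) recv 43: fwd; pos2(id80) recv 12: drop; pos3(id21) recv 80: fwd; pos0(id43) recv 21: drop
Round 2: pos2(id80) recv 43: drop; pos0(id43) recv 80: fwd
Round 3: pos1(id12) recv 80: fwd
Round 4: pos2(id80) recv 80: ELECTED

Answer: 21,80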